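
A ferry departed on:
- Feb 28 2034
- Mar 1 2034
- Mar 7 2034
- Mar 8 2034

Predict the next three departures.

Gaps: 1, 6, 1 days — not constant, but cyclic with period 2.
The events fall on every Tuesday and Wednesday.
Next Tuesday: Mar 14 2034.
Next Wednesday: Mar 15 2034.
Next Tuesday: Mar 21 2034.

Mar 14 2034, Mar 15 2034, Mar 21 2034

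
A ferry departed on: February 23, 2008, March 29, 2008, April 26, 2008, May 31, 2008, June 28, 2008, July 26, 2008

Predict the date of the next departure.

August 30, 2008

Every date is a Saturday; gaps 35, 28, 35, 28, 28 days.
Each is the last Saturday of its month (at least one falls on the 29th or later, ruling out '4th Saturday').
August 2008 ends with Saturday August 30, 2008.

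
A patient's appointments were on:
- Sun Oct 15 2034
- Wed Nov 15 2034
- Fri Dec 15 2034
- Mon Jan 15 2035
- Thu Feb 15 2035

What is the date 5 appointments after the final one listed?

Sun Jul 15 2035

Gaps: 31, 30, 31, 31 days — not constant. Every event is on the 15th of the month.
Pattern: the 15th of each month.
Next: March 2035 → Thu Mar 15 2035.
April 2035: Sun Apr 15 2035.
Next: May 2035 → Tue May 15 2035.
Next: June 2035 → Fri Jun 15 2035.
Next: July 2035 → Sun Jul 15 2035.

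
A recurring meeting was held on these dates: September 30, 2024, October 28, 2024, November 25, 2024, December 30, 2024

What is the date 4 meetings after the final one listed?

These are Mondays with 28, 28, 35-day gaps.
Each is the final Monday of its month — September 30, 2024 is past the 28th, so '4th Monday' doesn't fit.
January 2025 ends with Monday January 27, 2025.
February 2025 ends with Monday February 24, 2025.
Last Monday of March 2025: March 31, 2025.
April 2025 ends with Monday April 28, 2025.

April 28, 2025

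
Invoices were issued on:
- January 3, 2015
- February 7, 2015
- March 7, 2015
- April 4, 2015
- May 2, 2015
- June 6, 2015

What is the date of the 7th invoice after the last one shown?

January 2, 2016

Gaps: 35, 28, 28, 28, 35 days — a mix of 28 and 35. Every date is a Saturday.
Each is the 1st Saturday of its month.
1st Saturday of July 2015: July 4, 2015.
1st Saturday of August 2015: August 1, 2015.
1st Saturday of September 2015: September 5, 2015.
October 2015 — 1st Saturday is October 3, 2015.
November 2015 — 1st Saturday is November 7, 2015.
December 2015 — 1st Saturday is December 5, 2015.
January 2016 — 1st Saturday is January 2, 2016.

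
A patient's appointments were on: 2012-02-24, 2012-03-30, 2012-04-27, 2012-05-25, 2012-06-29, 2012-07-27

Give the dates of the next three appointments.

2012-08-31, 2012-09-28, 2012-10-26

All Fridays; the gaps (35, 28, 28, 35, 28) vary with month length.
This is the last Friday of each month.
August 2012 ends with Friday 2012-08-31.
September 2012 ends with Friday 2012-09-28.
October 2012 ends with Friday 2012-10-26.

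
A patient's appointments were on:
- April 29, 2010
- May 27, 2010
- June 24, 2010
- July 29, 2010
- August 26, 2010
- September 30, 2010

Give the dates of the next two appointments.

October 28, 2010; November 25, 2010

These are Thursdays with 28, 28, 35, 28, 35-day gaps.
Each is the final Thursday of its month — April 29, 2010 is past the 28th, so '4th Thursday' doesn't fit.
Last Thursday of October 2010: October 28, 2010.
Last Thursday of November 2010: November 25, 2010.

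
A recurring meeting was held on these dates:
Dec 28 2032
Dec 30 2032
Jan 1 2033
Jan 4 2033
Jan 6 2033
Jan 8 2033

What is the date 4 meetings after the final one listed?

Jan 18 2033

The gap pattern 2, 2, 3, 2, 2 repeats every 3 events.
These are the Tuesdays, Thursdays and Saturdays of each week.
Next Tuesday: Jan 11 2033.
The following Thursday is Jan 13 2033.
Next Saturday: Jan 15 2033.
Next Tuesday: Jan 18 2033.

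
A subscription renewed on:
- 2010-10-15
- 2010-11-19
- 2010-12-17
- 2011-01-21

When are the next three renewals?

2011-02-18, 2011-03-18, 2011-04-15

All dates are Fridays, 35, 28, 35 days apart.
Specifically, the 3rd Friday of each month.
February 2011 — 3rd Friday is 2011-02-18.
March 2011 — 3rd Friday is 2011-03-18.
April 2011 — 3rd Friday is 2011-04-15.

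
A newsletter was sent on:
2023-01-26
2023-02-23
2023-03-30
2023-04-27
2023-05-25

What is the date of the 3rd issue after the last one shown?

2023-08-31

These are Thursdays with 28, 35, 28, 28-day gaps.
Each is the final Thursday of its month — 2023-03-30 is past the 28th, so '4th Thursday' doesn't fit.
June 2023 ends with Thursday 2023-06-29.
July 2023 ends with Thursday 2023-07-27.
August 2023 ends with Thursday 2023-08-31.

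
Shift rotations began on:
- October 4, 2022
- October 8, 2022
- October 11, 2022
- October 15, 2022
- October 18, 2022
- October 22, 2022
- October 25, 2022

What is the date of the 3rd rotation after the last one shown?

November 5, 2022

Every event lands on a Tuesday or Saturday (gaps cycle 4, 3, 4, 3, 4, 3).
So the schedule is: every Tuesday and Saturday.
Next Saturday: October 29, 2022.
The following Tuesday is November 1, 2022.
Next Saturday: November 5, 2022.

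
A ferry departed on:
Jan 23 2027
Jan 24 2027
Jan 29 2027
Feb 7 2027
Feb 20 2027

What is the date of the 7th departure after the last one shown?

Intervals are 1, 5, 9, 13 days — an arithmetic progression with common difference 4.
Next gap: 17 days. Feb 20 2027 + 17 days = Mar 9 2027.
Next gap: 21 days. Mar 9 2027 + 21 days = Mar 30 2027.
Next gap: 25 days. Mar 30 2027 + 25 days = Apr 24 2027.
Next gap: 29 days. Apr 24 2027 + 29 days = May 23 2027.
Next gap: 33 days. May 23 2027 + 33 days = Jun 25 2027.
Next gap: 37 days. Jun 25 2027 + 37 days = Aug 1 2027.
Next gap: 41 days. Aug 1 2027 + 41 days = Sep 11 2027.

Sep 11 2027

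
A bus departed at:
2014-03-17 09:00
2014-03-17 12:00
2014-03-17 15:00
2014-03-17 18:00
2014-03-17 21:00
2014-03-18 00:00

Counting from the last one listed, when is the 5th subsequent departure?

2014-03-18 15:00

The interval is a steady 3 hours (3, 3, 3, 3, 3).
2014-03-18 00:00 + 3 h = 2014-03-18 03:00.
2014-03-18 03:00 + 3 h = 2014-03-18 06:00.
2014-03-18 06:00 + 3 h = 2014-03-18 09:00.
2014-03-18 09:00 + 3 h = 2014-03-18 12:00.
2014-03-18 12:00 + 3 h = 2014-03-18 15:00.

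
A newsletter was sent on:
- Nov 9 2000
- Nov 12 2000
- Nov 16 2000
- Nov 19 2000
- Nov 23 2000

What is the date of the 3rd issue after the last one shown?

Dec 3 2000

Gaps: 3, 4, 3, 4 days — not constant, but cyclic with period 2.
The events fall on every Thursday and Sunday.
The following Sunday is Nov 26 2000.
The following Thursday is Nov 30 2000.
The following Sunday is Dec 3 2000.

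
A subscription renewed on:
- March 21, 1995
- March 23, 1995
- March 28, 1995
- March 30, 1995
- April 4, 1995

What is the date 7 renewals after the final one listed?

April 27, 1995

Gaps: 2, 5, 2, 5 days — not constant, but cyclic with period 2.
The events fall on every Tuesday and Thursday.
The following Thursday is April 6, 1995.
The following Tuesday is April 11, 1995.
The following Thursday is April 13, 1995.
The following Tuesday is April 18, 1995.
The following Thursday is April 20, 1995.
The following Tuesday is April 25, 1995.
The following Thursday is April 27, 1995.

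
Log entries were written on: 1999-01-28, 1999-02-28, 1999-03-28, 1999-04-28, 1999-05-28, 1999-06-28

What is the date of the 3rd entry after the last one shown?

Gaps: 31, 28, 31, 30, 31 days — not constant. Every event is on the 28th of the month.
Pattern: the 28th of each month.
Next: July 1999 → 1999-07-28.
Next: August 1999 → 1999-08-28.
September 1999: 1999-09-28.

1999-09-28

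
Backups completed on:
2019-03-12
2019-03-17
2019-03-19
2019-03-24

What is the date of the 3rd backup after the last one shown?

Every event lands on a Tuesday or Sunday (gaps cycle 5, 2, 5).
So the schedule is: every Tuesday and Sunday.
The following Tuesday is 2019-03-26.
Next Sunday: 2019-03-31.
Next Tuesday: 2019-04-02.

2019-04-02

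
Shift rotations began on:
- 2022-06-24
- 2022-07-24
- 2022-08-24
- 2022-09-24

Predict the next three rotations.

2022-10-24, 2022-11-24, 2022-12-24

The day-of-month is always 24 (30, 31, 31 days between events).
So this recurs on the 24th of each month.
Next: October 2022 → 2022-10-24.
November 2022: 2022-11-24.
Next: December 2022 → 2022-12-24.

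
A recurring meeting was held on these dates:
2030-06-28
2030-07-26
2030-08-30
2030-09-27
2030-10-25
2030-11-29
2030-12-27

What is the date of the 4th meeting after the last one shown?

These are Fridays with 28, 35, 28, 28, 35, 28-day gaps.
Each is the final Friday of its month — 2030-08-30 is past the 28th, so '4th Friday' doesn't fit.
January 2031 ends with Friday 2031-01-31.
February 2031 ends with Friday 2031-02-28.
March 2031 ends with Friday 2031-03-28.
Last Friday of April 2031: 2031-04-25.

2031-04-25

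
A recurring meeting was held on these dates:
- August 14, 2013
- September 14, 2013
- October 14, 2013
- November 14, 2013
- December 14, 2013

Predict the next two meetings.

January 14, 2014; February 14, 2014

Gaps: 31, 30, 31, 30 days — not constant. Every event is on the 14th of the month.
Pattern: the 14th of each month.
Next: January 2014 → January 14, 2014.
Next: February 2014 → February 14, 2014.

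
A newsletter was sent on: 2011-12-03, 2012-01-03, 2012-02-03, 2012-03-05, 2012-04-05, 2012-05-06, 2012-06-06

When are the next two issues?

2012-07-07, 2012-08-07

Gaps between consecutive events: 31, 31, 31, 31, 31, 31 days — a constant 31-day interval.
2012-06-06 + 31 days = 2012-07-07.
2012-07-07 + 31 days = 2012-08-07.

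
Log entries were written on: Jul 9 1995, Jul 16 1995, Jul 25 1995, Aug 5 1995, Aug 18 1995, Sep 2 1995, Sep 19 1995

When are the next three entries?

Oct 8 1995, Oct 29 1995, Nov 21 1995

Gaps: 7, 9, 11, 13, 15, 17 days — each gap is 2 larger than the previous one.
Next gap: 19 days. Sep 19 1995 + 19 days = Oct 8 1995.
Next gap: 21 days. Oct 8 1995 + 21 days = Oct 29 1995.
Next gap: 23 days. Oct 29 1995 + 23 days = Nov 21 1995.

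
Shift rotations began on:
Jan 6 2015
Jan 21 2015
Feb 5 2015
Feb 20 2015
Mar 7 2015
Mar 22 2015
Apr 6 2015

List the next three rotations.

Every event comes 15 days after the last (15, 15, 15, 15, 15, 15).
Apr 6 2015 + 15 days = Apr 21 2015.
Apr 21 2015 + 15 days = May 6 2015.
May 6 2015 + 15 days = May 21 2015.

Apr 21 2015, May 6 2015, May 21 2015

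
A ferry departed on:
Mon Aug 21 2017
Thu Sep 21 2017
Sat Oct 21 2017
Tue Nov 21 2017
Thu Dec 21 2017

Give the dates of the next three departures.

Sun Jan 21 2018, Wed Feb 21 2018, Wed Mar 21 2018

Gaps: 31, 30, 31, 30 days — not constant. Every event is on the 21st of the month.
Pattern: the 21st of each month.
Next: January 2018 → Sun Jan 21 2018.
Next: February 2018 → Wed Feb 21 2018.
Next: March 2018 → Wed Mar 21 2018.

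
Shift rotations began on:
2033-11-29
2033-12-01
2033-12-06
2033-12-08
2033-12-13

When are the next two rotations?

2033-12-15, 2033-12-20

Gaps: 2, 5, 2, 5 days — not constant, but cyclic with period 2.
The events fall on every Tuesday and Thursday.
The following Thursday is 2033-12-15.
The following Tuesday is 2033-12-20.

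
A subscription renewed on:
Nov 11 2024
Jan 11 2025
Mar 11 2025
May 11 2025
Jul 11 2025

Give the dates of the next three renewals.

Sep 11 2025, Nov 11 2025, Jan 11 2026

Gaps: 61, 59, 61, 61 days — not constant. Every event is on the 11th of the month.
Pattern: the 11th of every 2 months.
September 2025: Sep 11 2025.
November 2025: Nov 11 2025.
Next: January 2026 → Jan 11 2026.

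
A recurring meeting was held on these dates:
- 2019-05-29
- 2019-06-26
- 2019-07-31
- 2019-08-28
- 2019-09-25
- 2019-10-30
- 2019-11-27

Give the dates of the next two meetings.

2019-12-25, 2020-01-29

Every date is a Wednesday; gaps 28, 35, 28, 28, 35, 28 days.
Each is the last Wednesday of its month (at least one falls on the 29th or later, ruling out '4th Wednesday').
December 2019 ends with Wednesday 2019-12-25.
Last Wednesday of January 2020: 2020-01-29.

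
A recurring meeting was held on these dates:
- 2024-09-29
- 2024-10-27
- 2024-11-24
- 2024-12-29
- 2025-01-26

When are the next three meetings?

All Sundays; the gaps (28, 28, 35, 28) vary with month length.
This is the last Sunday of each month.
Last Sunday of February 2025: 2025-02-23.
March 2025 ends with Sunday 2025-03-30.
Last Sunday of April 2025: 2025-04-27.

2025-02-23, 2025-03-30, 2025-04-27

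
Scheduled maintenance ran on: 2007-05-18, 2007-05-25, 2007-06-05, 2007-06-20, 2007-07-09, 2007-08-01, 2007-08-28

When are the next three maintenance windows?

2007-09-28, 2007-11-02, 2007-12-11

Intervals are 7, 11, 15, 19, 23, 27 days — an arithmetic progression with common difference 4.
Next gap: 31 days. 2007-08-28 + 31 days = 2007-09-28.
Next gap: 35 days. 2007-09-28 + 35 days = 2007-11-02.
Next gap: 39 days. 2007-11-02 + 39 days = 2007-12-11.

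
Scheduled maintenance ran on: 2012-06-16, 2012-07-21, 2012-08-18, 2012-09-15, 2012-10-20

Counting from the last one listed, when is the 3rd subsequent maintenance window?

These are Saturdays at 28- or 35-day spacing (35, 28, 28, 35).
The pattern: 3rd Saturday of the month.
November 2012 — 3rd Saturday is 2012-11-17.
3rd Saturday of December 2012: 2012-12-15.
3rd Saturday of January 2013: 2013-01-19.

2013-01-19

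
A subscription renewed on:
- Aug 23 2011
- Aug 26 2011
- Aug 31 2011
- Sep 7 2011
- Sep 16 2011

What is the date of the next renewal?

Intervals are 3, 5, 7, 9 days — an arithmetic progression with common difference 2.
Next gap: 11 days. Sep 16 2011 + 11 days = Sep 27 2011.

Sep 27 2011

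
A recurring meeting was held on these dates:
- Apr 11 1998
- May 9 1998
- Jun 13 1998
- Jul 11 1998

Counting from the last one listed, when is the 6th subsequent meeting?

All dates are Saturdays, 28, 35, 28 days apart.
Specifically, the 2nd Saturday of each month.
2nd Saturday of August 1998: Aug 8 1998.
September 1998 — 2nd Saturday is Sep 12 1998.
October 1998 — 2nd Saturday is Oct 10 1998.
2nd Saturday of November 1998: Nov 14 1998.
2nd Saturday of December 1998: Dec 12 1998.
January 1999 — 2nd Saturday is Jan 9 1999.

Jan 9 1999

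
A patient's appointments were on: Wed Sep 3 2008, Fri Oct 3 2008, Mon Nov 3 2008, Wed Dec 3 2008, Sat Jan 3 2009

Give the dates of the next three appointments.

Tue Feb 3 2009, Tue Mar 3 2009, Fri Apr 3 2009

Each date is the 3rd; the gaps (30, 31, 30, 31) track the month lengths.
The rule is the 3rd of each month.
Next: February 2009 → Tue Feb 3 2009.
Next: March 2009 → Tue Mar 3 2009.
Next: April 2009 → Fri Apr 3 2009.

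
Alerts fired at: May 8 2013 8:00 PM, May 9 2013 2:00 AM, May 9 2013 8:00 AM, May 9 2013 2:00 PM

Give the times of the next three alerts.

May 9 2013 8:00 PM, May 10 2013 2:00 AM, May 10 2013 8:00 AM

Spacing: 6, 6, 6 h — constant 6 h.
May 9 2013 2:00 PM + 6 h = May 9 2013 8:00 PM.
May 9 2013 8:00 PM + 6 h = May 10 2013 2:00 AM.
May 10 2013 2:00 AM + 6 h = May 10 2013 8:00 AM.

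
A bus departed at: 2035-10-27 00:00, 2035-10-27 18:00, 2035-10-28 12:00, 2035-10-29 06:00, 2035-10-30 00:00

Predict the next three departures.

The interval is a steady 18 hours (18, 18, 18, 18).
2035-10-30 00:00 + 18 h = 2035-10-30 18:00.
2035-10-30 18:00 + 18 h = 2035-10-31 12:00.
2035-10-31 12:00 + 18 h = 2035-11-01 06:00.

2035-10-30 18:00, 2035-10-31 12:00, 2035-11-01 06:00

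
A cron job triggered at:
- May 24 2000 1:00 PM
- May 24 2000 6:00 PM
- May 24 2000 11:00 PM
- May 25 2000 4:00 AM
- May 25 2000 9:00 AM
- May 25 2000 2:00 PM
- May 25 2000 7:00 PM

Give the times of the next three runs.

The interval is a steady 5 hours (5, 5, 5, 5, 5, 5).
May 25 2000 7:00 PM + 5 h = May 26 2000 12:00 AM.
May 26 2000 12:00 AM + 5 h = May 26 2000 5:00 AM.
May 26 2000 5:00 AM + 5 h = May 26 2000 10:00 AM.

May 26 2000 12:00 AM, May 26 2000 5:00 AM, May 26 2000 10:00 AM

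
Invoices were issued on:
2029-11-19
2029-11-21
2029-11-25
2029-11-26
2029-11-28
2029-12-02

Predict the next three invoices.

Gaps: 2, 4, 1, 2, 4 days — not constant, but cyclic with period 3.
The events fall on every Monday, Wednesday and Sunday.
Next Monday: 2029-12-03.
The following Wednesday is 2029-12-05.
The following Sunday is 2029-12-09.

2029-12-03, 2029-12-05, 2029-12-09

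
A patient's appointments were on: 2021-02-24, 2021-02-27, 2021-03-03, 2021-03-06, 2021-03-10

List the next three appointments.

2021-03-13, 2021-03-17, 2021-03-20

Every event lands on a Wednesday or Saturday (gaps cycle 3, 4, 3, 4).
So the schedule is: every Wednesday and Saturday.
Next Saturday: 2021-03-13.
The following Wednesday is 2021-03-17.
Next Saturday: 2021-03-20.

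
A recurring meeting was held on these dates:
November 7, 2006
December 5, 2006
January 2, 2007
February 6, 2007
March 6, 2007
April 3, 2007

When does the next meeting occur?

May 1, 2007

All dates are Tuesdays, 28, 28, 35, 28, 28 days apart.
Specifically, the 1st Tuesday of each month.
May 2007 — 1st Tuesday is May 1, 2007.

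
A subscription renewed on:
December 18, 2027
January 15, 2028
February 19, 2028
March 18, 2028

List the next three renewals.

All dates are Saturdays, 28, 35, 28 days apart.
Specifically, the 3rd Saturday of each month.
April 2028 — 3rd Saturday is April 15, 2028.
3rd Saturday of May 2028: May 20, 2028.
3rd Saturday of June 2028: June 17, 2028.

April 15, 2028; May 20, 2028; June 17, 2028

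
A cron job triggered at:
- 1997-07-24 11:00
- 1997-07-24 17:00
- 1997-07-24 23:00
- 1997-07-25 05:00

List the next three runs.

1997-07-25 11:00, 1997-07-25 17:00, 1997-07-25 23:00

Gaps: 6, 6, 6 hours — each event is 6 hours after the previous one.
1997-07-25 05:00 + 6 h = 1997-07-25 11:00.
1997-07-25 11:00 + 6 h = 1997-07-25 17:00.
1997-07-25 17:00 + 6 h = 1997-07-25 23:00.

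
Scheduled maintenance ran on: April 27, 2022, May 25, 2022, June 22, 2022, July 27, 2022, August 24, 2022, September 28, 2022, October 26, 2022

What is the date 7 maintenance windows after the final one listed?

May 24, 2023

Gaps: 28, 28, 35, 28, 35, 28 days — a mix of 28 and 35. Every date is a Wednesday.
Each is the 4th Wednesday of its month.
4th Wednesday of November 2022: November 23, 2022.
4th Wednesday of December 2022: December 28, 2022.
January 2023 — 4th Wednesday is January 25, 2023.
February 2023 — 4th Wednesday is February 22, 2023.
4th Wednesday of March 2023: March 22, 2023.
April 2023 — 4th Wednesday is April 26, 2023.
4th Wednesday of May 2023: May 24, 2023.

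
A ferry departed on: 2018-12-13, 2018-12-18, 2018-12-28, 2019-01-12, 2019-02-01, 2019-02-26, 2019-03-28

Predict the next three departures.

Intervals are 5, 10, 15, 20, 25, 30 days — an arithmetic progression with common difference 5.
Next gap: 35 days. 2019-03-28 + 35 days = 2019-05-02.
Next gap: 40 days. 2019-05-02 + 40 days = 2019-06-11.
Next gap: 45 days. 2019-06-11 + 45 days = 2019-07-26.

2019-05-02, 2019-06-11, 2019-07-26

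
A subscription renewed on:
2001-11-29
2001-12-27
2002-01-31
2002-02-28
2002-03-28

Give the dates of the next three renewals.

2002-04-25, 2002-05-30, 2002-06-27

These are Thursdays with 28, 35, 28, 28-day gaps.
Each is the final Thursday of its month — 2001-11-29 is past the 28th, so '4th Thursday' doesn't fit.
Last Thursday of April 2002: 2002-04-25.
May 2002 ends with Thursday 2002-05-30.
Last Thursday of June 2002: 2002-06-27.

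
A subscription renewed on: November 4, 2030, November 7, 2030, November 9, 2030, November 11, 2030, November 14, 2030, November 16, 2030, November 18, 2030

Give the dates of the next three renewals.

November 21, 2030; November 23, 2030; November 25, 2030

Gaps: 3, 2, 2, 3, 2, 2 days — not constant, but cyclic with period 3.
The events fall on every Monday, Thursday and Saturday.
The following Thursday is November 21, 2030.
The following Saturday is November 23, 2030.
The following Monday is November 25, 2030.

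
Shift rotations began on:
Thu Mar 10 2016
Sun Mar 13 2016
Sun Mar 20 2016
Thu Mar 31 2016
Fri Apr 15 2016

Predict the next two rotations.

Wed May 4 2016, Fri May 27 2016

The spacing grows by 4 each time: 3, 7, 11, 15 days.
Next gap: 19 days. Fri Apr 15 2016 + 19 days = Wed May 4 2016.
Next gap: 23 days. Wed May 4 2016 + 23 days = Fri May 27 2016.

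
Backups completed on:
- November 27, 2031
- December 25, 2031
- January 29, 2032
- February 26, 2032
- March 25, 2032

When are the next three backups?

All Thursdays; the gaps (28, 35, 28, 28) vary with month length.
This is the last Thursday of each month.
April 2032 ends with Thursday April 29, 2032.
May 2032 ends with Thursday May 27, 2032.
Last Thursday of June 2032: June 24, 2032.

April 29, 2032; May 27, 2032; June 24, 2032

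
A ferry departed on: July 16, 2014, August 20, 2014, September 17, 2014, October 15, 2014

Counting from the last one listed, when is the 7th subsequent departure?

These are Wednesdays at 28- or 35-day spacing (35, 28, 28).
The pattern: 3rd Wednesday of the month.
3rd Wednesday of November 2014: November 19, 2014.
3rd Wednesday of December 2014: December 17, 2014.
3rd Wednesday of January 2015: January 21, 2015.
3rd Wednesday of February 2015: February 18, 2015.
3rd Wednesday of March 2015: March 18, 2015.
3rd Wednesday of April 2015: April 15, 2015.
3rd Wednesday of May 2015: May 20, 2015.

May 20, 2015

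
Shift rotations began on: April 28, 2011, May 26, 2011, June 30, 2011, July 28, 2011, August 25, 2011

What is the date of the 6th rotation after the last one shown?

February 23, 2012

All Thursdays; the gaps (28, 35, 28, 28) vary with month length.
This is the last Thursday of each month.
Last Thursday of September 2011: September 29, 2011.
Last Thursday of October 2011: October 27, 2011.
Last Thursday of November 2011: November 24, 2011.
Last Thursday of December 2011: December 29, 2011.
Last Thursday of January 2012: January 26, 2012.
February 2012 ends with Thursday February 23, 2012.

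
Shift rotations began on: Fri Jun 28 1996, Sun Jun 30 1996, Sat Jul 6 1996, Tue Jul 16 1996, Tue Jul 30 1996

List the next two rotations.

Sat Aug 17 1996, Sun Sep 8 1996

Intervals are 2, 6, 10, 14 days — an arithmetic progression with common difference 4.
Next gap: 18 days. Tue Jul 30 1996 + 18 days = Sat Aug 17 1996.
Next gap: 22 days. Sat Aug 17 1996 + 22 days = Sun Sep 8 1996.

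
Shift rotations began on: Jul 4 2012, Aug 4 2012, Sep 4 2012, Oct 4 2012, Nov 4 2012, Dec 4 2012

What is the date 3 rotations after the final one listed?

Mar 4 2013

Each date is the 4th; the gaps (31, 31, 30, 31, 30) track the month lengths.
The rule is the 4th of each month.
January 2013: Jan 4 2013.
February 2013: Feb 4 2013.
March 2013: Mar 4 2013.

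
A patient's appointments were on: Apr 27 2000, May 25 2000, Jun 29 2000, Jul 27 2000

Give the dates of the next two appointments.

Aug 31 2000, Sep 28 2000

These are Thursdays with 28, 35, 28-day gaps.
Each is the final Thursday of its month — Jun 29 2000 is past the 28th, so '4th Thursday' doesn't fit.
August 2000 ends with Thursday Aug 31 2000.
September 2000 ends with Thursday Sep 28 2000.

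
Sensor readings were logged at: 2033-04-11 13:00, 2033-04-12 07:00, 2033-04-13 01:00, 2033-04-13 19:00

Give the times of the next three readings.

2033-04-14 13:00, 2033-04-15 07:00, 2033-04-16 01:00

Gaps: 18, 18, 18 hours — each event is 18 hours after the previous one.
2033-04-13 19:00 + 18 h = 2033-04-14 13:00.
2033-04-14 13:00 + 18 h = 2033-04-15 07:00.
2033-04-15 07:00 + 18 h = 2033-04-16 01:00.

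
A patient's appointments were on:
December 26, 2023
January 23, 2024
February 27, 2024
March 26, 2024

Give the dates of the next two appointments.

April 23, 2024; May 28, 2024

All dates are Tuesdays, 28, 35, 28 days apart.
Specifically, the 4th Tuesday of each month.
4th Tuesday of April 2024: April 23, 2024.
4th Tuesday of May 2024: May 28, 2024.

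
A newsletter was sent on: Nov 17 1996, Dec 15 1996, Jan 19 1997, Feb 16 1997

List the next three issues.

Mar 16 1997, Apr 20 1997, May 18 1997

All dates are Sundays, 28, 35, 28 days apart.
Specifically, the 3rd Sunday of each month.
3rd Sunday of March 1997: Mar 16 1997.
3rd Sunday of April 1997: Apr 20 1997.
May 1997 — 3rd Sunday is May 18 1997.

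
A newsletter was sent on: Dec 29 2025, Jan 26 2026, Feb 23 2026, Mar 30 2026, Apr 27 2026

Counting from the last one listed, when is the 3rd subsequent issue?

Jul 27 2026

Every date is a Monday; gaps 28, 28, 35, 28 days.
Each is the last Monday of its month (at least one falls on the 29th or later, ruling out '4th Monday').
May 2026 ends with Monday May 25 2026.
June 2026 ends with Monday Jun 29 2026.
July 2026 ends with Monday Jul 27 2026.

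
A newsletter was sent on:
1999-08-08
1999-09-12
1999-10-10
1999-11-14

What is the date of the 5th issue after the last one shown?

Gaps: 35, 28, 35 days — a mix of 28 and 35. Every date is a Sunday.
Each is the 2nd Sunday of its month.
2nd Sunday of December 1999: 1999-12-12.
2nd Sunday of January 2000: 2000-01-09.
February 2000 — 2nd Sunday is 2000-02-13.
March 2000 — 2nd Sunday is 2000-03-12.
2nd Sunday of April 2000: 2000-04-09.

2000-04-09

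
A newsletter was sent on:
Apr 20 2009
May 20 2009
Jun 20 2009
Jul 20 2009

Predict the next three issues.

Aug 20 2009, Sep 20 2009, Oct 20 2009

Each date is the 20th; the gaps (30, 31, 30) track the month lengths.
The rule is the 20th of each month.
Next: August 2009 → Aug 20 2009.
September 2009: Sep 20 2009.
October 2009: Oct 20 2009.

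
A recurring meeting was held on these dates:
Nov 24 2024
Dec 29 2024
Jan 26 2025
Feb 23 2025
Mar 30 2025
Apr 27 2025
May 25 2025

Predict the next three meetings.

All Sundays; the gaps (35, 28, 28, 35, 28, 28) vary with month length.
This is the last Sunday of each month.
Last Sunday of June 2025: Jun 29 2025.
July 2025 ends with Sunday Jul 27 2025.
Last Sunday of August 2025: Aug 31 2025.

Jun 29 2025, Jul 27 2025, Aug 31 2025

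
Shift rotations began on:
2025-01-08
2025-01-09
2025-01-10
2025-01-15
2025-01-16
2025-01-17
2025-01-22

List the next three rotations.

Every event lands on a Wednesday or Thursday or Friday (gaps cycle 1, 1, 5, 1, 1, 5).
So the schedule is: every Wednesday, Thursday and Friday.
The following Thursday is 2025-01-23.
The following Friday is 2025-01-24.
Next Wednesday: 2025-01-29.

2025-01-23, 2025-01-24, 2025-01-29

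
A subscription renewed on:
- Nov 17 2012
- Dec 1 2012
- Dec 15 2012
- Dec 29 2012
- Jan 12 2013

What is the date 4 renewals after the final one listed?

Mar 9 2013

The spacing is 14, 14, 14, 14 days — always 14 days.
Jan 12 2013 + 14 days = Jan 26 2013.
Jan 26 2013 + 14 days = Feb 9 2013.
Feb 9 2013 + 14 days = Feb 23 2013.
Feb 23 2013 + 14 days = Mar 9 2013.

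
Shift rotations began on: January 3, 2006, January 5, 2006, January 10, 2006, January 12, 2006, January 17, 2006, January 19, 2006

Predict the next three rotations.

January 24, 2006; January 26, 2006; January 31, 2006

The gap pattern 2, 5, 2, 5, 2 repeats every 2 events.
These are the Tuesdays and Thursdays of each week.
Next Tuesday: January 24, 2006.
The following Thursday is January 26, 2006.
The following Tuesday is January 31, 2006.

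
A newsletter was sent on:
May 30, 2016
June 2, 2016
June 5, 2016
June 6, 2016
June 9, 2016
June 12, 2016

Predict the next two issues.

June 13, 2016; June 16, 2016

The gap pattern 3, 3, 1, 3, 3 repeats every 3 events.
These are the Mondays, Thursdays and Sundays of each week.
The following Monday is June 13, 2016.
Next Thursday: June 16, 2016.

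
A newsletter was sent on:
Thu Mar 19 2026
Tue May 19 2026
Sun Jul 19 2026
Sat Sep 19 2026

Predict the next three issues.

Thu Nov 19 2026, Tue Jan 19 2027, Fri Mar 19 2027

Gaps: 61, 61, 62 days — not constant. Every event is on the 19th of the month.
Pattern: the 19th of every 2 months.
November 2026: Thu Nov 19 2026.
January 2027: Tue Jan 19 2027.
March 2027: Fri Mar 19 2027.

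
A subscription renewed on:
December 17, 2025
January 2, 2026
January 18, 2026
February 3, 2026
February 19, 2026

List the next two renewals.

Every event comes 16 days after the last (16, 16, 16, 16).
February 19, 2026 + 16 days = March 7, 2026.
March 7, 2026 + 16 days = March 23, 2026.

March 7, 2026; March 23, 2026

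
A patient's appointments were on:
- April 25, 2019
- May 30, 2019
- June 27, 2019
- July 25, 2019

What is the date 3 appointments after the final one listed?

These are Thursdays with 35, 28, 28-day gaps.
Each is the final Thursday of its month — May 30, 2019 is past the 28th, so '4th Thursday' doesn't fit.
Last Thursday of August 2019: August 29, 2019.
Last Thursday of September 2019: September 26, 2019.
Last Thursday of October 2019: October 31, 2019.

October 31, 2019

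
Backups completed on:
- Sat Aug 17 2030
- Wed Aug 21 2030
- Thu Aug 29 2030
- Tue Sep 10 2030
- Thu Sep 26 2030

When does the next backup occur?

Wed Oct 16 2030

The spacing grows by 4 each time: 4, 8, 12, 16 days.
Next gap: 20 days. Thu Sep 26 2030 + 20 days = Wed Oct 16 2030.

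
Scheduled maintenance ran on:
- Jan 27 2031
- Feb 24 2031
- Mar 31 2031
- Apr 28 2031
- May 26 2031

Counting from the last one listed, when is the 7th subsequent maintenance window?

These are Mondays with 28, 35, 28, 28-day gaps.
Each is the final Monday of its month — Mar 31 2031 is past the 28th, so '4th Monday' doesn't fit.
Last Monday of June 2031: Jun 30 2031.
Last Monday of July 2031: Jul 28 2031.
Last Monday of August 2031: Aug 25 2031.
Last Monday of September 2031: Sep 29 2031.
October 2031 ends with Monday Oct 27 2031.
Last Monday of November 2031: Nov 24 2031.
December 2031 ends with Monday Dec 29 2031.

Dec 29 2031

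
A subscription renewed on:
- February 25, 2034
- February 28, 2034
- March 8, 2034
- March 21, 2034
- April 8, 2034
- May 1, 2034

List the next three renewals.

May 29, 2034; July 1, 2034; August 8, 2034

Intervals are 3, 8, 13, 18, 23 days — an arithmetic progression with common difference 5.
Next gap: 28 days. May 1, 2034 + 28 days = May 29, 2034.
Next gap: 33 days. May 29, 2034 + 33 days = July 1, 2034.
Next gap: 38 days. July 1, 2034 + 38 days = August 8, 2034.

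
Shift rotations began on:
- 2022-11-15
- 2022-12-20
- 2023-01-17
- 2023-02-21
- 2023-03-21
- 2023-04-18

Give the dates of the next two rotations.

Gaps: 35, 28, 35, 28, 28 days — a mix of 28 and 35. Every date is a Tuesday.
Each is the 3rd Tuesday of its month.
May 2023 — 3rd Tuesday is 2023-05-16.
3rd Tuesday of June 2023: 2023-06-20.

2023-05-16, 2023-06-20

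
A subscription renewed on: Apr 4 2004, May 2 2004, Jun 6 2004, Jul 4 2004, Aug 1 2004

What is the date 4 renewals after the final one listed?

These are Sundays at 28- or 35-day spacing (28, 35, 28, 28).
The pattern: 1st Sunday of the month.
1st Sunday of September 2004: Sep 5 2004.
October 2004 — 1st Sunday is Oct 3 2004.
November 2004 — 1st Sunday is Nov 7 2004.
1st Sunday of December 2004: Dec 5 2004.

Dec 5 2004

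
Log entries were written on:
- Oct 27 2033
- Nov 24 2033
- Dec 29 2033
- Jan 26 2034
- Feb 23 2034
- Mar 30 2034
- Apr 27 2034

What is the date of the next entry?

May 25 2034

These are Thursdays with 28, 35, 28, 28, 35, 28-day gaps.
Each is the final Thursday of its month — Dec 29 2033 is past the 28th, so '4th Thursday' doesn't fit.
May 2034 ends with Thursday May 25 2034.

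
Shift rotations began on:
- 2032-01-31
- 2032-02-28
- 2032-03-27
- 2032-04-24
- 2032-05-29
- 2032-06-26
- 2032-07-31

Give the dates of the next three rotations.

2032-08-28, 2032-09-25, 2032-10-30

All Saturdays; the gaps (28, 28, 28, 35, 28, 35) vary with month length.
This is the last Saturday of each month.
Last Saturday of August 2032: 2032-08-28.
September 2032 ends with Saturday 2032-09-25.
October 2032 ends with Saturday 2032-10-30.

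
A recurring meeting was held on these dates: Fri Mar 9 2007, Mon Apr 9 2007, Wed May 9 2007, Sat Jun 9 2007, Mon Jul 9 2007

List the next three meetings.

Gaps: 31, 30, 31, 30 days — not constant. Every event is on the 9th of the month.
Pattern: the 9th of each month.
Next: August 2007 → Thu Aug 9 2007.
September 2007: Sun Sep 9 2007.
October 2007: Tue Oct 9 2007.

Thu Aug 9 2007, Sun Sep 9 2007, Tue Oct 9 2007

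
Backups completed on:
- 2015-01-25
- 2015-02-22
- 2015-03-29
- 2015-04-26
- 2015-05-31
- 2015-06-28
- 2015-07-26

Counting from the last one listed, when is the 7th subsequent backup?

2016-02-28

These are Sundays with 28, 35, 28, 35, 28, 28-day gaps.
Each is the final Sunday of its month — 2015-03-29 is past the 28th, so '4th Sunday' doesn't fit.
August 2015 ends with Sunday 2015-08-30.
Last Sunday of September 2015: 2015-09-27.
Last Sunday of October 2015: 2015-10-25.
Last Sunday of November 2015: 2015-11-29.
Last Sunday of December 2015: 2015-12-27.
Last Sunday of January 2016: 2016-01-31.
February 2016 ends with Sunday 2016-02-28.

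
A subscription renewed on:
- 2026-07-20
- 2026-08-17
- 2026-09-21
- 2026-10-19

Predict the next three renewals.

Gaps: 28, 35, 28 days — a mix of 28 and 35. Every date is a Monday.
Each is the 3rd Monday of its month.
November 2026 — 3rd Monday is 2026-11-16.
December 2026 — 3rd Monday is 2026-12-21.
3rd Monday of January 2027: 2027-01-18.

2026-11-16, 2026-12-21, 2027-01-18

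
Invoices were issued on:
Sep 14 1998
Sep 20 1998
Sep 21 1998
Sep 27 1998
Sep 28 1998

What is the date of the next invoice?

Gaps: 6, 1, 6, 1 days — not constant, but cyclic with period 2.
The events fall on every Monday and Sunday.
Next Sunday: Oct 4 1998.

Oct 4 1998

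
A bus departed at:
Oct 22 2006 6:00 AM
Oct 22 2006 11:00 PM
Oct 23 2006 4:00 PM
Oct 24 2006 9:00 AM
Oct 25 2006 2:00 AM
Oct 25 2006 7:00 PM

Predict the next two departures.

Oct 26 2006 12:00 PM, Oct 27 2006 5:00 AM

Spacing: 17, 17, 17, 17, 17 h — constant 17 h.
Oct 25 2006 7:00 PM + 17 h = Oct 26 2006 12:00 PM.
Oct 26 2006 12:00 PM + 17 h = Oct 27 2006 5:00 AM.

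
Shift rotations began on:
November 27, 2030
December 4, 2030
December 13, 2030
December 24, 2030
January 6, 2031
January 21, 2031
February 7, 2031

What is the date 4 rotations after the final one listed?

Gaps: 7, 9, 11, 13, 15, 17 days — each gap is 2 larger than the previous one.
Next gap: 19 days. February 7, 2031 + 19 days = February 26, 2031.
Next gap: 21 days. February 26, 2031 + 21 days = March 19, 2031.
Next gap: 23 days. March 19, 2031 + 23 days = April 11, 2031.
Next gap: 25 days. April 11, 2031 + 25 days = May 6, 2031.

May 6, 2031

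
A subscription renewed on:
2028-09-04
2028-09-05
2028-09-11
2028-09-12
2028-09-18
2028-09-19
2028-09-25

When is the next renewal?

2028-09-26

Every event lands on a Monday or Tuesday (gaps cycle 1, 6, 1, 6, 1, 6).
So the schedule is: every Monday and Tuesday.
The following Tuesday is 2028-09-26.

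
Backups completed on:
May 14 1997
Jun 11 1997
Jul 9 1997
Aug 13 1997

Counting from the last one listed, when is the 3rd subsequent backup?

Nov 12 1997

All dates are Wednesdays, 28, 28, 35 days apart.
Specifically, the 2nd Wednesday of each month.
2nd Wednesday of September 1997: Sep 10 1997.
October 1997 — 2nd Wednesday is Oct 8 1997.
2nd Wednesday of November 1997: Nov 12 1997.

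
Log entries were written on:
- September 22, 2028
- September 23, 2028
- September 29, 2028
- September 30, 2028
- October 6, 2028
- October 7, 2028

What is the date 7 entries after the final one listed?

Every event lands on a Friday or Saturday (gaps cycle 1, 6, 1, 6, 1).
So the schedule is: every Friday and Saturday.
The following Friday is October 13, 2028.
The following Saturday is October 14, 2028.
Next Friday: October 20, 2028.
The following Saturday is October 21, 2028.
Next Friday: October 27, 2028.
Next Saturday: October 28, 2028.
Next Friday: November 3, 2028.

November 3, 2028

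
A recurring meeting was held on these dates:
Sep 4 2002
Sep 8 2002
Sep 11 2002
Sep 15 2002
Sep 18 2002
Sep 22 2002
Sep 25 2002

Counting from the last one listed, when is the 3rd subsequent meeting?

Every event lands on a Wednesday or Sunday (gaps cycle 4, 3, 4, 3, 4, 3).
So the schedule is: every Wednesday and Sunday.
The following Sunday is Sep 29 2002.
The following Wednesday is Oct 2 2002.
The following Sunday is Oct 6 2002.

Oct 6 2002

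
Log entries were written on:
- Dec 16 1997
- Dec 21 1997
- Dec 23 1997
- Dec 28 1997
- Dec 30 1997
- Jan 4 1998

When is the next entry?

The gap pattern 5, 2, 5, 2, 5 repeats every 2 events.
These are the Tuesdays and Sundays of each week.
The following Tuesday is Jan 6 1998.

Jan 6 1998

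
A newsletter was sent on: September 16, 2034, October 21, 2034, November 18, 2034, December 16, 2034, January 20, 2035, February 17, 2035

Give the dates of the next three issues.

March 17, 2035; April 21, 2035; May 19, 2035

All dates are Saturdays, 35, 28, 28, 35, 28 days apart.
Specifically, the 3rd Saturday of each month.
March 2035 — 3rd Saturday is March 17, 2035.
April 2035 — 3rd Saturday is April 21, 2035.
May 2035 — 3rd Saturday is May 19, 2035.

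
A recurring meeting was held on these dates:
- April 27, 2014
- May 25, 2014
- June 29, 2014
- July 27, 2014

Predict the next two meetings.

August 31, 2014; September 28, 2014

All Sundays; the gaps (28, 35, 28) vary with month length.
This is the last Sunday of each month.
Last Sunday of August 2014: August 31, 2014.
Last Sunday of September 2014: September 28, 2014.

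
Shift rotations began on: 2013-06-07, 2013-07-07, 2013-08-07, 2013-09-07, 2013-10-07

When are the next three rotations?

2013-11-07, 2013-12-07, 2014-01-07

The day-of-month is always 7 (30, 31, 31, 30 days between events).
So this recurs on the 7th of each month.
November 2013: 2013-11-07.
Next: December 2013 → 2013-12-07.
Next: January 2014 → 2014-01-07.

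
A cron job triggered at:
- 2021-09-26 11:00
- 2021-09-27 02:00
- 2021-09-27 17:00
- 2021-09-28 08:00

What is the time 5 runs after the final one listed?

Gaps: 15, 15, 15 hours — each event is 15 hours after the previous one.
2021-09-28 08:00 + 15 h = 2021-09-28 23:00.
2021-09-28 23:00 + 15 h = 2021-09-29 14:00.
2021-09-29 14:00 + 15 h = 2021-09-30 05:00.
2021-09-30 05:00 + 15 h = 2021-09-30 20:00.
2021-09-30 20:00 + 15 h = 2021-10-01 11:00.

2021-10-01 11:00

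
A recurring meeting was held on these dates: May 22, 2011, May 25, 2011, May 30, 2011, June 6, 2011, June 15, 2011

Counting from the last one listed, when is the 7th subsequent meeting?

October 12, 2011

Intervals are 3, 5, 7, 9 days — an arithmetic progression with common difference 2.
Next gap: 11 days. June 15, 2011 + 11 days = June 26, 2011.
Next gap: 13 days. June 26, 2011 + 13 days = July 9, 2011.
Next gap: 15 days. July 9, 2011 + 15 days = July 24, 2011.
Next gap: 17 days. July 24, 2011 + 17 days = August 10, 2011.
Next gap: 19 days. August 10, 2011 + 19 days = August 29, 2011.
Next gap: 21 days. August 29, 2011 + 21 days = September 19, 2011.
Next gap: 23 days. September 19, 2011 + 23 days = October 12, 2011.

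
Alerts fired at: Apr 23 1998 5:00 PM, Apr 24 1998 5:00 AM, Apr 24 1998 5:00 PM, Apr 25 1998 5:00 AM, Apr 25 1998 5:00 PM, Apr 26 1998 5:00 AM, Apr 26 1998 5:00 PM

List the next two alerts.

Gaps: 12, 12, 12, 12, 12, 12 hours — each event is 12 hours after the previous one.
Apr 26 1998 5:00 PM + 12 h = Apr 27 1998 5:00 AM.
Apr 27 1998 5:00 AM + 12 h = Apr 27 1998 5:00 PM.

Apr 27 1998 5:00 AM, Apr 27 1998 5:00 PM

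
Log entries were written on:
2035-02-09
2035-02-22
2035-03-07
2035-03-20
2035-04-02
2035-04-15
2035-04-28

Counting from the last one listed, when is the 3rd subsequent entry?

2035-06-06

Gaps between consecutive events: 13, 13, 13, 13, 13, 13 days — a constant 13-day interval.
2035-04-28 + 13 days = 2035-05-11.
2035-05-11 + 13 days = 2035-05-24.
2035-05-24 + 13 days = 2035-06-06.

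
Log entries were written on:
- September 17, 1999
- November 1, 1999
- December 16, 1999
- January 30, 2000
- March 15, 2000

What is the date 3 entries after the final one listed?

Gaps between consecutive events: 45, 45, 45, 45 days — a constant 45-day interval.
March 15, 2000 + 45 days = April 29, 2000.
April 29, 2000 + 45 days = June 13, 2000.
June 13, 2000 + 45 days = July 28, 2000.

July 28, 2000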